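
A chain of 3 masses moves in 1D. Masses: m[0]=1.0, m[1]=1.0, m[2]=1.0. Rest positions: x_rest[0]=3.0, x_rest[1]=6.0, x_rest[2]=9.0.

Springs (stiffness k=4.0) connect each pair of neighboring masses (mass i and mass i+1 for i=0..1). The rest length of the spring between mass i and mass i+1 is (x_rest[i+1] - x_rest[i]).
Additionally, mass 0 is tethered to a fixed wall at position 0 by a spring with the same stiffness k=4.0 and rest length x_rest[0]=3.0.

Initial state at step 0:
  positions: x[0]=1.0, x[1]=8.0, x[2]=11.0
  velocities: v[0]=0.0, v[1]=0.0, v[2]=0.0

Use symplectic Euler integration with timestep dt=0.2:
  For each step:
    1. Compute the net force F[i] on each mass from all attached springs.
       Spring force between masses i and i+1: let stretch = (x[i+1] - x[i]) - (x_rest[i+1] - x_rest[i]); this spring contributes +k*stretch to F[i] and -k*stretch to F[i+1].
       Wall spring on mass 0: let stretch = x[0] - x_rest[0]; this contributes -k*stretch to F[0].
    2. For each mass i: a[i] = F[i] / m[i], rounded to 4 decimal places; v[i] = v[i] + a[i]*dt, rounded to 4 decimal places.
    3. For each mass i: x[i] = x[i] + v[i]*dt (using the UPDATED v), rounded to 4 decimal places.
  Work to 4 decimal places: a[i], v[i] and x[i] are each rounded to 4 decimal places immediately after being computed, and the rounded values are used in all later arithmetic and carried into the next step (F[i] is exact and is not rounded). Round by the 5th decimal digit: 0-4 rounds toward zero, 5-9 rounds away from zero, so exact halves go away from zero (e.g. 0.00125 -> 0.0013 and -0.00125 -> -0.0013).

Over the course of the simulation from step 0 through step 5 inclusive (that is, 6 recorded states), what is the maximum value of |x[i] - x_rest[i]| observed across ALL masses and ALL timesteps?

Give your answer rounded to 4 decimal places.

Answer: 2.6832

Derivation:
Step 0: x=[1.0000 8.0000 11.0000] v=[0.0000 0.0000 0.0000]
Step 1: x=[1.9600 7.3600 11.0000] v=[4.8000 -3.2000 0.0000]
Step 2: x=[3.4704 6.4384 10.8976] v=[7.5520 -4.6080 -0.5120]
Step 3: x=[4.9004 5.7554 10.5617] v=[7.1501 -3.4150 -1.6794]
Step 4: x=[5.6832 5.7046 9.9368] v=[3.9138 -0.2540 -3.1244]
Step 5: x=[5.5601 6.3275 9.1148] v=[-0.6156 3.1146 -4.1102]
Max displacement = 2.6832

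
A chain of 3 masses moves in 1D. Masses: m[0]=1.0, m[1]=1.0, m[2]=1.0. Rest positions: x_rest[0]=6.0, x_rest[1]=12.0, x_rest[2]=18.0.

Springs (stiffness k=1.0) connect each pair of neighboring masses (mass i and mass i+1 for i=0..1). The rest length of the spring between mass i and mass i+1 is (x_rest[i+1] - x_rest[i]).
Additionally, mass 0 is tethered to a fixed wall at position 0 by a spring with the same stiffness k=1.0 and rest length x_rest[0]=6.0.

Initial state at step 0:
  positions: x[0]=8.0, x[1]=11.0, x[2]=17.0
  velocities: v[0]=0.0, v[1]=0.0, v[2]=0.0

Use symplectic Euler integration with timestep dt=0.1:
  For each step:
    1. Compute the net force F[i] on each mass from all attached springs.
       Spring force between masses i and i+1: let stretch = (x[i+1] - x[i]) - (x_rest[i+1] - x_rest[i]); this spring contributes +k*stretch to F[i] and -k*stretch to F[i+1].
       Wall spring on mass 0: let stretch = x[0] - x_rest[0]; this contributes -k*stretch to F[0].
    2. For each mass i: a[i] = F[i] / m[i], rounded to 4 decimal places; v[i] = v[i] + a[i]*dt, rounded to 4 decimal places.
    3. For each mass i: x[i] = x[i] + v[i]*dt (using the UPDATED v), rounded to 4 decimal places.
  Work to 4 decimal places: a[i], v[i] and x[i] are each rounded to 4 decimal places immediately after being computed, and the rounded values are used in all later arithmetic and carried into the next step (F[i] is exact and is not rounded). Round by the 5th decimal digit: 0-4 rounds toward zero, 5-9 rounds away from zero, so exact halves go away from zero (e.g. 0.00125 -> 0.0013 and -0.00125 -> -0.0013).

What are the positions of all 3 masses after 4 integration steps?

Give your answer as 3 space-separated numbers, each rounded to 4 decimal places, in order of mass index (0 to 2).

Step 0: x=[8.0000 11.0000 17.0000] v=[0.0000 0.0000 0.0000]
Step 1: x=[7.9500 11.0300 17.0000] v=[-0.5000 0.3000 0.0000]
Step 2: x=[7.8513 11.0889 17.0003] v=[-0.9870 0.5890 0.0030]
Step 3: x=[7.7065 11.1745 17.0015] v=[-1.4484 0.8564 0.0119]
Step 4: x=[7.5193 11.2837 17.0044] v=[-1.8723 1.0923 0.0292]

Answer: 7.5193 11.2837 17.0044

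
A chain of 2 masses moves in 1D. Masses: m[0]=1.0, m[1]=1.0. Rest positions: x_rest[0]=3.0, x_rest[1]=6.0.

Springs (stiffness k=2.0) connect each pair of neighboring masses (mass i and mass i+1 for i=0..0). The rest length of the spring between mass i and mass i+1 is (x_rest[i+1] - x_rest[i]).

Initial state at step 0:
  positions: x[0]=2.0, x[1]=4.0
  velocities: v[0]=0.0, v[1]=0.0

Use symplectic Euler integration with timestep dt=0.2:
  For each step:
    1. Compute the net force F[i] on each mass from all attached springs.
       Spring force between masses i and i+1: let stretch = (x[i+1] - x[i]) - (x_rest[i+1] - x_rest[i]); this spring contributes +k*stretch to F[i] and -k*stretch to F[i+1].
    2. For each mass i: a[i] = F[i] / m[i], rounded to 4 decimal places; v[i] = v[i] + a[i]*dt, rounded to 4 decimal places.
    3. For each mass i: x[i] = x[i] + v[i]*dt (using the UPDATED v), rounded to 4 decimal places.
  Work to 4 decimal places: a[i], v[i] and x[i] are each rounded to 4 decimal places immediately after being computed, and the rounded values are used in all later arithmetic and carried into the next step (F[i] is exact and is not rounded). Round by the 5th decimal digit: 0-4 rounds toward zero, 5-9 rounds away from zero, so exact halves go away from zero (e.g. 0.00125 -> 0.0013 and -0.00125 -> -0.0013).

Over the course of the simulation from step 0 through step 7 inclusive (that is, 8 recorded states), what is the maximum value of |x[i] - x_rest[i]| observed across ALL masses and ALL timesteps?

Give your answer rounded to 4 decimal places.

Step 0: x=[2.0000 4.0000] v=[0.0000 0.0000]
Step 1: x=[1.9200 4.0800] v=[-0.4000 0.4000]
Step 2: x=[1.7728 4.2272] v=[-0.7360 0.7360]
Step 3: x=[1.5820 4.4180] v=[-0.9542 0.9542]
Step 4: x=[1.3780 4.6220] v=[-1.0198 1.0198]
Step 5: x=[1.1936 4.8064] v=[-0.9222 0.9222]
Step 6: x=[1.0582 4.9418] v=[-0.6771 0.6771]
Step 7: x=[0.9935 5.0065] v=[-0.3237 0.3237]
Max displacement = 2.0065

Answer: 2.0065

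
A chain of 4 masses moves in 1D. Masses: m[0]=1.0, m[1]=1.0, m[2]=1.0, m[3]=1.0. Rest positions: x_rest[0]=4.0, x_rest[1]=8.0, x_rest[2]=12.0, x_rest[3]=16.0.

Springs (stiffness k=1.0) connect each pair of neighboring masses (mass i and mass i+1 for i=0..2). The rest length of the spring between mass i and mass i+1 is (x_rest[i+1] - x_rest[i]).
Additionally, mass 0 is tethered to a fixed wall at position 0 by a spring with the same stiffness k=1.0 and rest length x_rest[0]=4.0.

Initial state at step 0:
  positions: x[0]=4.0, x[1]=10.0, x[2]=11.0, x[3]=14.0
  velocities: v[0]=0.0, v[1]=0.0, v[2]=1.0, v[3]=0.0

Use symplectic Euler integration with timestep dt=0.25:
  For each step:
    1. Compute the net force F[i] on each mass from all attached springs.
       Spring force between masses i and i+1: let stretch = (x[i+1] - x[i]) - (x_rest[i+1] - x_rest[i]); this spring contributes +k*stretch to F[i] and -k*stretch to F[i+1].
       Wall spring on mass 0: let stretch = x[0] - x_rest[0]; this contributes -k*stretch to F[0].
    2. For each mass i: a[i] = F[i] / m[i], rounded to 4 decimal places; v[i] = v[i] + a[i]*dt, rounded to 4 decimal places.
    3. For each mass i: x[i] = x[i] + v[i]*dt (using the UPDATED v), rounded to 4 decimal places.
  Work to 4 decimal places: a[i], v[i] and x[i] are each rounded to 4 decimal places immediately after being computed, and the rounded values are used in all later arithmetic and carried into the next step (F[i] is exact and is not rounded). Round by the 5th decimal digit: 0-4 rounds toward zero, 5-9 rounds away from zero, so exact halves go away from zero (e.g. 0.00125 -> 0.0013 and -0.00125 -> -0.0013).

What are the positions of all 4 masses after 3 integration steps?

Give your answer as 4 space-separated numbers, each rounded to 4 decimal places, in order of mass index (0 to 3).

Step 0: x=[4.0000 10.0000 11.0000 14.0000] v=[0.0000 0.0000 1.0000 0.0000]
Step 1: x=[4.1250 9.6875 11.3750 14.0625] v=[0.5000 -1.2500 1.5000 0.2500]
Step 2: x=[4.3399 9.1328 11.8125 14.2070] v=[0.8594 -2.2188 1.7500 0.5781]
Step 3: x=[4.5831 8.4460 12.2322 14.4519] v=[0.9727 -2.7471 1.6787 0.9795]

Answer: 4.5831 8.4460 12.2322 14.4519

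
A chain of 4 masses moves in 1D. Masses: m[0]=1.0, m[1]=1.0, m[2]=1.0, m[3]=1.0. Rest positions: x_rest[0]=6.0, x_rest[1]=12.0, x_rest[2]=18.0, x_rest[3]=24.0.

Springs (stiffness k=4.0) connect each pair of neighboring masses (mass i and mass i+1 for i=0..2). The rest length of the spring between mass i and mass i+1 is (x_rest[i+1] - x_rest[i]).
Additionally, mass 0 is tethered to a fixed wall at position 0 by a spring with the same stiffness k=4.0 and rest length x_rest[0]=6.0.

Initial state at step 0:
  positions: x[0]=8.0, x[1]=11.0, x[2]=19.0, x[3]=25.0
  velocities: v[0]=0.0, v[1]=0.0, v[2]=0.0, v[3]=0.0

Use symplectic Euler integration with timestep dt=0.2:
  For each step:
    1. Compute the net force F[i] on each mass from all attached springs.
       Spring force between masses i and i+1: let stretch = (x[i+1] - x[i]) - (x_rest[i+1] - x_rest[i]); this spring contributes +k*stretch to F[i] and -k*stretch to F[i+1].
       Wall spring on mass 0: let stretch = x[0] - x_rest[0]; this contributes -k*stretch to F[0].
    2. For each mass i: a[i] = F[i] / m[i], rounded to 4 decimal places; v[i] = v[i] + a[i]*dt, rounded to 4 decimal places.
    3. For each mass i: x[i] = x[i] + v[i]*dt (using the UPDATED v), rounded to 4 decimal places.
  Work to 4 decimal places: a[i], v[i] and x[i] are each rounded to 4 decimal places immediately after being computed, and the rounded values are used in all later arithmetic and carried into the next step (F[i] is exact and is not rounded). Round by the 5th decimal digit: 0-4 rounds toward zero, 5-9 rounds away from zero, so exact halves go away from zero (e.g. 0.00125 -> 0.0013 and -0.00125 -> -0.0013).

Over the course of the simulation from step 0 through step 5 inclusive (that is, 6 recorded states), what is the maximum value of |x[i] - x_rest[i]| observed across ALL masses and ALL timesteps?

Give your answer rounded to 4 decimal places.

Answer: 2.0039

Derivation:
Step 0: x=[8.0000 11.0000 19.0000 25.0000] v=[0.0000 0.0000 0.0000 0.0000]
Step 1: x=[7.2000 11.8000 18.6800 25.0000] v=[-4.0000 4.0000 -1.6000 0.0000]
Step 2: x=[5.9840 12.9648 18.2704 24.9488] v=[-6.0800 5.8240 -2.0480 -0.2560]
Step 3: x=[4.9275 13.8616 18.0804 24.7891] v=[-5.2826 4.4838 -0.9498 -0.7987]
Step 4: x=[4.5120 14.0039 18.2888 24.5160] v=[-2.0773 0.7116 1.0421 -1.3657]
Step 5: x=[4.8933 13.3131 18.8080 24.2065] v=[1.9066 -3.4540 2.5959 -1.5475]
Max displacement = 2.0039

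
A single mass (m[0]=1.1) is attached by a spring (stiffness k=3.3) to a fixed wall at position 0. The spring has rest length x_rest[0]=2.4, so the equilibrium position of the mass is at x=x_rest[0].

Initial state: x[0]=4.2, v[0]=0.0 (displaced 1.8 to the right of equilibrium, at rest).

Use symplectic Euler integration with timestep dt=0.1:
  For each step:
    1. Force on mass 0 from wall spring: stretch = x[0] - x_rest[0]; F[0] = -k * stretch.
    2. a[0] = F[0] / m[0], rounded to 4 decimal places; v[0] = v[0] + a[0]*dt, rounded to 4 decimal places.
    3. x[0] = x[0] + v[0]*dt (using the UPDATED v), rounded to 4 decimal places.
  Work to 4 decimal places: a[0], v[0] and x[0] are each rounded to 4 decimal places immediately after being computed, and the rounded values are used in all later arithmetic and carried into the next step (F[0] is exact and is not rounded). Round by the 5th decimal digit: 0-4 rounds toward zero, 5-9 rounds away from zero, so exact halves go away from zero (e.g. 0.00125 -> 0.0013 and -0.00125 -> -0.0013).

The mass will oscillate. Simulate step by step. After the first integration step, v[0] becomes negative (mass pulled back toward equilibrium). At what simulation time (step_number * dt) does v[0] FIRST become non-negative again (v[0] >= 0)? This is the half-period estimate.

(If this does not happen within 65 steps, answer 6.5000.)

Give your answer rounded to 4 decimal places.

Answer: 1.9000

Derivation:
Step 0: x=[4.2000] v=[0.0000]
Step 1: x=[4.1460] v=[-0.5400]
Step 2: x=[4.0396] v=[-1.0638]
Step 3: x=[3.8840] v=[-1.5557]
Step 4: x=[3.6839] v=[-2.0009]
Step 5: x=[3.4453] v=[-2.3861]
Step 6: x=[3.1753] v=[-2.6997]
Step 7: x=[2.8821] v=[-2.9323]
Step 8: x=[2.5744] v=[-3.0769]
Step 9: x=[2.2615] v=[-3.1292]
Step 10: x=[1.9527] v=[-3.0877]
Step 11: x=[1.6574] v=[-2.9535]
Step 12: x=[1.3843] v=[-2.7307]
Step 13: x=[1.1417] v=[-2.4260]
Step 14: x=[0.9369] v=[-2.0485]
Step 15: x=[0.7759] v=[-1.6096]
Step 16: x=[0.6637] v=[-1.1224]
Step 17: x=[0.6036] v=[-0.6015]
Step 18: x=[0.5973] v=[-0.0626]
Step 19: x=[0.6451] v=[0.4782]
First v>=0 after going negative at step 19, time=1.9000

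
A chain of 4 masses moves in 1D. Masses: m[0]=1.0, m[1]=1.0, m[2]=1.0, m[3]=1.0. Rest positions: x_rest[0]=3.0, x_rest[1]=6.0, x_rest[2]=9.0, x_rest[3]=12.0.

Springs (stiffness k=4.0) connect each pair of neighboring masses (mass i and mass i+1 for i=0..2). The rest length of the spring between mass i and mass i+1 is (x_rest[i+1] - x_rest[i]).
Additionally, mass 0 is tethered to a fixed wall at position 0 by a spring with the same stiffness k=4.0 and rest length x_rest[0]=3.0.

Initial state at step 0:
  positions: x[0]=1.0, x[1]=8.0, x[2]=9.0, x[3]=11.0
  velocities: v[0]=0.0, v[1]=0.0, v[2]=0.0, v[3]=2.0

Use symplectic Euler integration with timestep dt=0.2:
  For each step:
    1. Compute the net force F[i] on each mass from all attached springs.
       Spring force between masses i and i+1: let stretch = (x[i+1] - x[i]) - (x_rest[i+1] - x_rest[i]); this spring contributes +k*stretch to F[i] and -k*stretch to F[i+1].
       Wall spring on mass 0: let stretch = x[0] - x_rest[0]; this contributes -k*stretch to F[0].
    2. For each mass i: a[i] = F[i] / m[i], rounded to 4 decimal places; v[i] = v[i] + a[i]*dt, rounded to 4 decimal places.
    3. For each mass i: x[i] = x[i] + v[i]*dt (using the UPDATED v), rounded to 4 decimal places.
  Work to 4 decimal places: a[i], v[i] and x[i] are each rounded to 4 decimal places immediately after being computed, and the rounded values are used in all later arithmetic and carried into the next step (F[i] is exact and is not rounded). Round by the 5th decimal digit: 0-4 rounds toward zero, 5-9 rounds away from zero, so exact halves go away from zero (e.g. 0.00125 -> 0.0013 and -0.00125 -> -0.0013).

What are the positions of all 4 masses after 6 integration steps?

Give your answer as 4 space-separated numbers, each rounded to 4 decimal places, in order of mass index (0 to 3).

Answer: 3.3824 6.0438 8.7140 13.9869

Derivation:
Step 0: x=[1.0000 8.0000 9.0000 11.0000] v=[0.0000 0.0000 0.0000 2.0000]
Step 1: x=[1.9600 7.0400 9.1600 11.5600] v=[4.8000 -4.8000 0.8000 2.8000]
Step 2: x=[3.4192 5.6064 9.3648 12.2160] v=[7.2960 -7.1680 1.0240 3.2800]
Step 3: x=[4.6813 4.4242 9.4244 12.8958] v=[6.3104 -5.9110 0.2982 3.3990]
Step 4: x=[5.1532 4.0832 9.2394 13.5002] v=[2.3597 -1.7052 -0.9248 3.0219]
Step 5: x=[4.6294 4.7384 8.9112 13.9029] v=[-2.6189 3.2758 -1.6411 2.0133]
Step 6: x=[3.3824 6.0438 8.7140 13.9869] v=[-6.2352 6.5268 -0.9860 0.4199]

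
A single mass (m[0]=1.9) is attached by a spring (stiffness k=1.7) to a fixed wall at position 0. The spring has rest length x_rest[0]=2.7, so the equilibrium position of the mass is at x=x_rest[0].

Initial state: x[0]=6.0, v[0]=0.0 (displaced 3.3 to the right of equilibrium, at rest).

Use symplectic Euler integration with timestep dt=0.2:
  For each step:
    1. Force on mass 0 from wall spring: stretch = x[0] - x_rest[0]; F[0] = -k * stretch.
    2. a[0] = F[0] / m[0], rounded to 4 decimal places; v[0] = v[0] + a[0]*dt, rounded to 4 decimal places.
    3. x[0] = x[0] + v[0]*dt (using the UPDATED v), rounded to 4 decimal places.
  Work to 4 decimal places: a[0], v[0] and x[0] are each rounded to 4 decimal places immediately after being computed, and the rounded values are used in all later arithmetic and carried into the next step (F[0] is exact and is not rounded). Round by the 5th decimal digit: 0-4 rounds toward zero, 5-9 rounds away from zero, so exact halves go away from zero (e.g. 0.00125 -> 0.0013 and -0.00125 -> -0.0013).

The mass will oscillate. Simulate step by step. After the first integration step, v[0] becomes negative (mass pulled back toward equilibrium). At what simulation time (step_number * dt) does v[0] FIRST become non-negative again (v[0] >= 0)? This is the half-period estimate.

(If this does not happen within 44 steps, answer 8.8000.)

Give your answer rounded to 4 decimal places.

Step 0: x=[6.0000] v=[0.0000]
Step 1: x=[5.8819] v=[-0.5905]
Step 2: x=[5.6499] v=[-1.1599]
Step 3: x=[5.3123] v=[-1.6878]
Step 4: x=[4.8812] v=[-2.1553]
Step 5: x=[4.3721] v=[-2.5456]
Step 6: x=[3.8031] v=[-2.8448]
Step 7: x=[3.1947] v=[-3.0422]
Step 8: x=[2.5686] v=[-3.1307]
Step 9: x=[1.9472] v=[-3.1072]
Step 10: x=[1.3527] v=[-2.9725]
Step 11: x=[0.8064] v=[-2.7314]
Step 12: x=[0.3279] v=[-2.3925]
Step 13: x=[-0.0657] v=[-1.9680]
Step 14: x=[-0.3603] v=[-1.4731]
Step 15: x=[-0.5454] v=[-0.9255]
Step 16: x=[-0.6143] v=[-0.3447]
Step 17: x=[-0.5646] v=[0.2484]
First v>=0 after going negative at step 17, time=3.4000

Answer: 3.4000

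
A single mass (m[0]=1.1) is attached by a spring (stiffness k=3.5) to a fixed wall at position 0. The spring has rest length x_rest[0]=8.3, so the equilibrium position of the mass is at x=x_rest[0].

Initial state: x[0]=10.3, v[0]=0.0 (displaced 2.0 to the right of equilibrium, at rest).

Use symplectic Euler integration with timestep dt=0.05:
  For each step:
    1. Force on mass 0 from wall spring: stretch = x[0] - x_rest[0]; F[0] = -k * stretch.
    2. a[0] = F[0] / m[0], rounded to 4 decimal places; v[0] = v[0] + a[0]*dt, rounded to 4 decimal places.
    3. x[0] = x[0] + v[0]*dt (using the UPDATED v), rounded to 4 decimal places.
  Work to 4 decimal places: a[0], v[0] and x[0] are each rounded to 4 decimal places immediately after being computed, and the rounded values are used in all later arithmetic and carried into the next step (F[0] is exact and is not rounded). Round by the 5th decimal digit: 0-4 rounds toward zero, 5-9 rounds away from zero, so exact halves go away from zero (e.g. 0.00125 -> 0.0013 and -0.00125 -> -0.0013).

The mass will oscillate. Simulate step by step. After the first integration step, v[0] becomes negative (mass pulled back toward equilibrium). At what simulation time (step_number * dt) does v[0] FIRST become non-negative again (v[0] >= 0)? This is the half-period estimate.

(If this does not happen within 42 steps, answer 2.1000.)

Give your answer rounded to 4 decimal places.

Step 0: x=[10.3000] v=[0.0000]
Step 1: x=[10.2841] v=[-0.3182]
Step 2: x=[10.2524] v=[-0.6339]
Step 3: x=[10.2052] v=[-0.9445]
Step 4: x=[10.1428] v=[-1.2476]
Step 5: x=[10.0658] v=[-1.5408]
Step 6: x=[9.9747] v=[-1.8217]
Step 7: x=[9.8703] v=[-2.0881]
Step 8: x=[9.7534] v=[-2.3379]
Step 9: x=[9.6249] v=[-2.5691]
Step 10: x=[9.4859] v=[-2.7799]
Step 11: x=[9.3375] v=[-2.9686]
Step 12: x=[9.1808] v=[-3.1337]
Step 13: x=[9.0171] v=[-3.2738]
Step 14: x=[8.8477] v=[-3.3879]
Step 15: x=[8.6740] v=[-3.4750]
Step 16: x=[8.4973] v=[-3.5345]
Step 17: x=[8.3190] v=[-3.5659]
Step 18: x=[8.1406] v=[-3.5689]
Step 19: x=[7.9634] v=[-3.5435]
Step 20: x=[7.7889] v=[-3.4900]
Step 21: x=[7.6185] v=[-3.4087]
Step 22: x=[7.4535] v=[-3.3003]
Step 23: x=[7.2952] v=[-3.1656]
Step 24: x=[7.1449] v=[-3.0057]
Step 25: x=[7.0038] v=[-2.8219]
Step 26: x=[6.8730] v=[-2.6157]
Step 27: x=[6.7536] v=[-2.3887]
Step 28: x=[6.6465] v=[-2.1427]
Step 29: x=[6.5525] v=[-1.8796]
Step 30: x=[6.4724] v=[-1.6016]
Step 31: x=[6.4069] v=[-1.3108]
Step 32: x=[6.3564] v=[-1.0096]
Step 33: x=[6.3214] v=[-0.7004]
Step 34: x=[6.3021] v=[-0.3856]
Step 35: x=[6.2987] v=[-0.0678]
Step 36: x=[6.3112] v=[0.2506]
First v>=0 after going negative at step 36, time=1.8000

Answer: 1.8000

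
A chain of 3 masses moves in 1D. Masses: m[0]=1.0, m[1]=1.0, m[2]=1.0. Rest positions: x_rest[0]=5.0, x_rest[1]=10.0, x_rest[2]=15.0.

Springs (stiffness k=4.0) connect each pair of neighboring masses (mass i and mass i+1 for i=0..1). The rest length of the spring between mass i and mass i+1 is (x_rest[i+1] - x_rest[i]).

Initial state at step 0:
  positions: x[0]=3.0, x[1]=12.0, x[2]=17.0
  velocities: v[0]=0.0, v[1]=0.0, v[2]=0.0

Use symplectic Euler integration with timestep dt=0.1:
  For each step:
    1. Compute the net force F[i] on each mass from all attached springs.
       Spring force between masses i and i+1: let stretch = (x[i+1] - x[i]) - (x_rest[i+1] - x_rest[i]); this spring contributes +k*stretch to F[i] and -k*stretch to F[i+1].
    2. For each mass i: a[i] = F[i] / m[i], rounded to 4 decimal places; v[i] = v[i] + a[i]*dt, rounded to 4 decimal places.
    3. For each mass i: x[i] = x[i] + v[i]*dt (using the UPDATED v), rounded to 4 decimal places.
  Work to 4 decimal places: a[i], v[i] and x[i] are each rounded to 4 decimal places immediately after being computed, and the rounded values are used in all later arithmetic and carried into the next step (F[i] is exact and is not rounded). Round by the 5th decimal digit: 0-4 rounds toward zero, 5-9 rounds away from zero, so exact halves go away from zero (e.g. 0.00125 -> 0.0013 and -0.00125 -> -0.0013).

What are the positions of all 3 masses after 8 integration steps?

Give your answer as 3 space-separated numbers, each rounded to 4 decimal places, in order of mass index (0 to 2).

Answer: 6.5971 9.3353 16.0677

Derivation:
Step 0: x=[3.0000 12.0000 17.0000] v=[0.0000 0.0000 0.0000]
Step 1: x=[3.1600 11.8400 17.0000] v=[1.6000 -1.6000 0.0000]
Step 2: x=[3.4672 11.5392 16.9936] v=[3.0720 -3.0080 -0.0640]
Step 3: x=[3.8973 11.1337 16.9690] v=[4.3008 -4.0550 -0.2458]
Step 4: x=[4.4168 10.6722 16.9110] v=[5.1954 -4.6154 -0.5799]
Step 5: x=[4.9866 10.2100 16.8035] v=[5.6976 -4.6220 -1.0754]
Step 6: x=[5.5653 9.8026 16.6322] v=[5.7870 -4.0740 -1.7128]
Step 7: x=[6.1135 9.4989 16.3877] v=[5.4819 -3.0371 -2.4446]
Step 8: x=[6.5971 9.3353 16.0677] v=[4.8361 -1.6357 -3.2001]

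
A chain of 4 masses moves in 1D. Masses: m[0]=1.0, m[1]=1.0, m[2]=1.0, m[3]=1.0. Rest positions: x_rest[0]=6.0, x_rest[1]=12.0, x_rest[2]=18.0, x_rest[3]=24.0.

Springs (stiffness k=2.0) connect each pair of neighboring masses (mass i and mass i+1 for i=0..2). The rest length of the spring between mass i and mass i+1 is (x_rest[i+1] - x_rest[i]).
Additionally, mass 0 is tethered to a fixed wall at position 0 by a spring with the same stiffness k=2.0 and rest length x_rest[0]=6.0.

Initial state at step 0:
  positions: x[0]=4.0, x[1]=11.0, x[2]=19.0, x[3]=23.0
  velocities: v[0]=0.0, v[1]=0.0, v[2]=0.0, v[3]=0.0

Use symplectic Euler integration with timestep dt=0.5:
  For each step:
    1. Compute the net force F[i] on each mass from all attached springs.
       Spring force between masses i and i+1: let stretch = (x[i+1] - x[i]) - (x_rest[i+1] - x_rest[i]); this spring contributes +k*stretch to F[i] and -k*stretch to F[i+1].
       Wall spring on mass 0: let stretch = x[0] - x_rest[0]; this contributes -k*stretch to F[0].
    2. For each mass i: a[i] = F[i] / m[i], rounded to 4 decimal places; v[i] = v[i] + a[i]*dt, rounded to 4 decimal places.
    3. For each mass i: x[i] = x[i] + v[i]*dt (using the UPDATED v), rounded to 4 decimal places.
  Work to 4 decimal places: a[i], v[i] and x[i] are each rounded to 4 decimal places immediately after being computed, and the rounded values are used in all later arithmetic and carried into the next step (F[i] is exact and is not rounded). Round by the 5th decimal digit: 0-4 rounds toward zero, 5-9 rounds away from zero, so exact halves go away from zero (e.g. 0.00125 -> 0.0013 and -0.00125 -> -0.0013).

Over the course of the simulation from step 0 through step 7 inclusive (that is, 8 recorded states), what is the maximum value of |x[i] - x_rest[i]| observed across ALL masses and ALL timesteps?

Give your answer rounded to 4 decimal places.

Answer: 2.2500

Derivation:
Step 0: x=[4.0000 11.0000 19.0000 23.0000] v=[0.0000 0.0000 0.0000 0.0000]
Step 1: x=[5.5000 11.5000 17.0000 24.0000] v=[3.0000 1.0000 -4.0000 2.0000]
Step 2: x=[7.2500 11.7500 15.7500 24.5000] v=[3.5000 0.5000 -2.5000 1.0000]
Step 3: x=[7.6250 11.7500 16.8750 23.6250] v=[0.7500 0.0000 2.2500 -1.7500]
Step 4: x=[6.2500 12.2500 18.8125 22.3750] v=[-2.7500 1.0000 3.8750 -2.5000]
Step 5: x=[4.7500 13.0313 19.2500 22.3438] v=[-3.0000 1.5625 0.8750 -0.0625]
Step 6: x=[5.0157 12.7813 18.1251 23.7657] v=[0.5313 -0.5001 -2.2499 2.8437]
Step 7: x=[6.6563 11.3204 17.1486 25.3673] v=[3.2812 -2.9219 -1.9531 3.2031]
Max displacement = 2.2500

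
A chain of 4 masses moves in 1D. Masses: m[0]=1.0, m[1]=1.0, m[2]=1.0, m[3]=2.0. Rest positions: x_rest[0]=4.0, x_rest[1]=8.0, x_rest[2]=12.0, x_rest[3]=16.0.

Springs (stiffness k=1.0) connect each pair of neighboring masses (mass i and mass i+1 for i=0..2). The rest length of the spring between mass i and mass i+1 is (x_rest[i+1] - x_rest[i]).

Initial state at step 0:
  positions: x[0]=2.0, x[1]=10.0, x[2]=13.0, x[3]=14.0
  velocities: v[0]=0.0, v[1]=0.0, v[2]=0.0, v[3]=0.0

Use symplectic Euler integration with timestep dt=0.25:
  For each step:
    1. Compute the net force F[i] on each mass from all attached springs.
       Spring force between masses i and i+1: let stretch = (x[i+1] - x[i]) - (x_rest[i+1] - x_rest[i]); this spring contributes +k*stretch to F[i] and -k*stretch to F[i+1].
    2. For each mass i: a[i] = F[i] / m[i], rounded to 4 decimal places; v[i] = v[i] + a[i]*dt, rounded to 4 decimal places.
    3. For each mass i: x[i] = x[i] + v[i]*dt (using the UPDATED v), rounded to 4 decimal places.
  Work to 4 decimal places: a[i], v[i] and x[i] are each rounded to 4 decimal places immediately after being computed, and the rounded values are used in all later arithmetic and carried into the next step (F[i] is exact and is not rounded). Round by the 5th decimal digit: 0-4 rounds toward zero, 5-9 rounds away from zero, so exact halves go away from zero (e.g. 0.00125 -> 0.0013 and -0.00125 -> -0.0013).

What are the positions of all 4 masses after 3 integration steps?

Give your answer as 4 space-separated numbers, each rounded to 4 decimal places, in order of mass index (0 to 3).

Answer: 3.3294 8.3515 12.2621 14.5287

Derivation:
Step 0: x=[2.0000 10.0000 13.0000 14.0000] v=[0.0000 0.0000 0.0000 0.0000]
Step 1: x=[2.2500 9.6875 12.8750 14.0938] v=[1.0000 -1.2500 -0.5000 0.3750]
Step 2: x=[2.7149 9.1094 12.6270 14.2745] v=[1.8594 -2.3125 -0.9922 0.7227]
Step 3: x=[3.3294 8.3515 12.2621 14.5287] v=[2.4580 -3.0317 -1.4597 1.0168]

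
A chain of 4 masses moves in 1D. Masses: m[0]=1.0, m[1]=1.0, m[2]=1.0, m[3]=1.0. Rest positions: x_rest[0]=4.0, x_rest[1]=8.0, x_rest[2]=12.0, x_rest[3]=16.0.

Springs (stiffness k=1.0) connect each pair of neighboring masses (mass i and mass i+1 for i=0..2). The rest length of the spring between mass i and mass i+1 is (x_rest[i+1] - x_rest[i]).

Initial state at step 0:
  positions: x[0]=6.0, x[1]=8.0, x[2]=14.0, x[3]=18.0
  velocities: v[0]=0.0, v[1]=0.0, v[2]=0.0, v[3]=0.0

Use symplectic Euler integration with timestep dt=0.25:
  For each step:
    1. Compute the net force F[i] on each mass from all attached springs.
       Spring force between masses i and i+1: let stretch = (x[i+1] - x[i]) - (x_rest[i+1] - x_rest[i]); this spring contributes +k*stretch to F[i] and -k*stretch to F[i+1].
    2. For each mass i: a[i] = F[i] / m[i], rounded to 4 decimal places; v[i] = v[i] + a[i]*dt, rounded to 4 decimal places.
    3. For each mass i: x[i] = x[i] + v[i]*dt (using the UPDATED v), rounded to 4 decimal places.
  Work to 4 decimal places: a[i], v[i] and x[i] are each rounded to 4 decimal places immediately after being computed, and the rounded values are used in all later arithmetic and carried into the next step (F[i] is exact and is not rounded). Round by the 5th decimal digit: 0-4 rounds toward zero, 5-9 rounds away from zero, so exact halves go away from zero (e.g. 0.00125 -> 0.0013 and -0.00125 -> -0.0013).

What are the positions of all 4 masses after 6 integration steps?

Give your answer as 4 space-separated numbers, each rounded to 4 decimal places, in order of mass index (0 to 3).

Answer: 4.6831 10.6672 13.0176 17.6323

Derivation:
Step 0: x=[6.0000 8.0000 14.0000 18.0000] v=[0.0000 0.0000 0.0000 0.0000]
Step 1: x=[5.8750 8.2500 13.8750 18.0000] v=[-0.5000 1.0000 -0.5000 0.0000]
Step 2: x=[5.6484 8.7031 13.6563 17.9922] v=[-0.9063 1.8125 -0.8750 -0.0313]
Step 3: x=[5.3628 9.2749 13.3990 17.9634] v=[-1.1426 2.2871 -1.0293 -0.1153]
Step 4: x=[5.0717 9.8599 13.1692 17.8993] v=[-1.1646 2.3401 -0.9192 -0.2564]
Step 5: x=[4.8298 10.3525 13.0282 17.7896] v=[-0.9676 1.9704 -0.5640 -0.4389]
Step 6: x=[4.6831 10.6672 13.0176 17.6323] v=[-0.5869 1.2587 -0.0426 -0.6293]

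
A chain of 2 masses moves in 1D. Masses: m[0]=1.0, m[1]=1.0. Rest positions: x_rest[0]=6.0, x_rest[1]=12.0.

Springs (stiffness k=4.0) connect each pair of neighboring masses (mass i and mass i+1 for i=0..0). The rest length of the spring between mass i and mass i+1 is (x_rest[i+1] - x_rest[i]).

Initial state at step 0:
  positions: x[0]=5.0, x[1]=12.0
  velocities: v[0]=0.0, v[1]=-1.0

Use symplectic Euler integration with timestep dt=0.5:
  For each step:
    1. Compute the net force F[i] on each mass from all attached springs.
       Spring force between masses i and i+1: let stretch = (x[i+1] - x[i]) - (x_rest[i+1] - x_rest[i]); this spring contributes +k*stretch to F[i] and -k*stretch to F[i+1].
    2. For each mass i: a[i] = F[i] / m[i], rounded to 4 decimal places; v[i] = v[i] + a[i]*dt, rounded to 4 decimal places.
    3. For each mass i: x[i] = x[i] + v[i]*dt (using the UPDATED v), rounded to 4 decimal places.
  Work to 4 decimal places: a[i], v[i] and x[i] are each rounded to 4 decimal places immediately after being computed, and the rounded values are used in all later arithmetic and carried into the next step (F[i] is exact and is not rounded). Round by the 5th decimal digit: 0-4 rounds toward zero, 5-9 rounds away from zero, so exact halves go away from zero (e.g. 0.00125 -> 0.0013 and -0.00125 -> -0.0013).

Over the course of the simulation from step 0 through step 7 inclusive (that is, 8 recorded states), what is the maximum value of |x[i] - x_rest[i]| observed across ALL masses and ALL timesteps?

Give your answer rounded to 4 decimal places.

Answer: 3.0000

Derivation:
Step 0: x=[5.0000 12.0000] v=[0.0000 -1.0000]
Step 1: x=[6.0000 10.5000] v=[2.0000 -3.0000]
Step 2: x=[5.5000 10.5000] v=[-1.0000 0.0000]
Step 3: x=[4.0000 11.5000] v=[-3.0000 2.0000]
Step 4: x=[4.0000 11.0000] v=[0.0000 -1.0000]
Step 5: x=[5.0000 9.5000] v=[2.0000 -3.0000]
Step 6: x=[4.5000 9.5000] v=[-1.0000 0.0000]
Step 7: x=[3.0000 10.5000] v=[-3.0000 2.0000]
Max displacement = 3.0000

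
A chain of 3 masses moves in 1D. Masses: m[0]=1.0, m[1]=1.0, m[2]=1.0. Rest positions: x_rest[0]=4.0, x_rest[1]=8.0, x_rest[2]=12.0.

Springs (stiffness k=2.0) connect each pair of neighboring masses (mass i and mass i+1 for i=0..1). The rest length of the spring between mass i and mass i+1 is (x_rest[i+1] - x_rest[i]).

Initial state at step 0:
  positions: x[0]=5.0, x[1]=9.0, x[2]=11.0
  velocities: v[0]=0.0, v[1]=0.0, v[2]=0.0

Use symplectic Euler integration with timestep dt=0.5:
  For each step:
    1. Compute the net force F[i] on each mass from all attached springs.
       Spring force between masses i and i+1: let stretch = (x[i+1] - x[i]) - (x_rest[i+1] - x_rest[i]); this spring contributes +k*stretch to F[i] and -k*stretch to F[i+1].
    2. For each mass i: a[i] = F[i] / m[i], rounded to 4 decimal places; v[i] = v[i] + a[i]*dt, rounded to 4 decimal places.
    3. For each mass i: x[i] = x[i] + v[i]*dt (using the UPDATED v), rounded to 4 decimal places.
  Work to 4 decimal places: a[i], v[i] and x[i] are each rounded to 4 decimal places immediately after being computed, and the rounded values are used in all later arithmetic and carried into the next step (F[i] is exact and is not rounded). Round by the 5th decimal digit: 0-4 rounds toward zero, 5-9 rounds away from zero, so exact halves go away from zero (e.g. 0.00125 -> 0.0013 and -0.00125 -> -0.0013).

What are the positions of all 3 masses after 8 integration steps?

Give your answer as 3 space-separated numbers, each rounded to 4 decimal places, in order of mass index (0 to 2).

Answer: 5.3048 8.5079 11.1876

Derivation:
Step 0: x=[5.0000 9.0000 11.0000] v=[0.0000 0.0000 0.0000]
Step 1: x=[5.0000 8.0000 12.0000] v=[0.0000 -2.0000 2.0000]
Step 2: x=[4.5000 7.5000 13.0000] v=[-1.0000 -1.0000 2.0000]
Step 3: x=[3.5000 8.2500 13.2500] v=[-2.0000 1.5000 0.5000]
Step 4: x=[2.8750 9.1250 13.0000] v=[-1.2500 1.7500 -0.5000]
Step 5: x=[3.3750 8.8125 12.8125] v=[1.0000 -0.6250 -0.3750]
Step 6: x=[4.5938 7.7813 12.6250] v=[2.4375 -2.0625 -0.3750]
Step 7: x=[5.4063 7.5782 12.0157] v=[1.6250 -0.4063 -1.2187]
Step 8: x=[5.3048 8.5079 11.1876] v=[-0.2031 1.8593 -1.6562]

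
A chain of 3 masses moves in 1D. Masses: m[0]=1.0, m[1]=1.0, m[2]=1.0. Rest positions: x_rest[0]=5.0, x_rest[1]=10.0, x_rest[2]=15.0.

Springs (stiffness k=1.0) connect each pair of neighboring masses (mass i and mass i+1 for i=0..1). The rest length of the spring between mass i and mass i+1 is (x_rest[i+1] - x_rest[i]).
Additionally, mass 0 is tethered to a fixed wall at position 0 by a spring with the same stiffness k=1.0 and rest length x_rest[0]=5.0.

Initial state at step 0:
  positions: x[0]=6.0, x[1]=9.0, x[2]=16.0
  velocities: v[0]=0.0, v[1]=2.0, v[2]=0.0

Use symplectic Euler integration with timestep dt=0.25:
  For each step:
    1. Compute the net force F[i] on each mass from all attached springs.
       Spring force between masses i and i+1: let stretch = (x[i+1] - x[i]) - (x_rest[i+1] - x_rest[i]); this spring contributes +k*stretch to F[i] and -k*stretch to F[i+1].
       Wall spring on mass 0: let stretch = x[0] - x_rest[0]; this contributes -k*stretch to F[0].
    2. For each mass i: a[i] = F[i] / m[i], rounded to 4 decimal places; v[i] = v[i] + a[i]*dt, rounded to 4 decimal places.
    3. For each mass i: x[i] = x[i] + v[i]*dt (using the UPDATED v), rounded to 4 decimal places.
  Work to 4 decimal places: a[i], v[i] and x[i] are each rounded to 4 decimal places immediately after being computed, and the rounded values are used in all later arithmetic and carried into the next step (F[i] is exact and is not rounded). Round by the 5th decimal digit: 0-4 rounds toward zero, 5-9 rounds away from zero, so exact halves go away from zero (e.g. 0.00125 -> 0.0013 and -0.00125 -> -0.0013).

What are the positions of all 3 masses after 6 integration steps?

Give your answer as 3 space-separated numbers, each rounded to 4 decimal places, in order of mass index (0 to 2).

Step 0: x=[6.0000 9.0000 16.0000] v=[0.0000 2.0000 0.0000]
Step 1: x=[5.8125 9.7500 15.8750] v=[-0.7500 3.0000 -0.5000]
Step 2: x=[5.5078 10.6367 15.6797] v=[-1.2188 3.5469 -0.7813]
Step 3: x=[5.1794 11.5181 15.4817] v=[-1.3135 3.5254 -0.7921]
Step 4: x=[4.9235 12.2510 15.3485] v=[-1.0237 2.9316 -0.5330]
Step 5: x=[4.8178 12.7195 15.3342] v=[-0.4227 1.8741 -0.0574]
Step 6: x=[4.9049 12.8576 15.4689] v=[0.3483 0.5524 0.5389]

Answer: 4.9049 12.8576 15.4689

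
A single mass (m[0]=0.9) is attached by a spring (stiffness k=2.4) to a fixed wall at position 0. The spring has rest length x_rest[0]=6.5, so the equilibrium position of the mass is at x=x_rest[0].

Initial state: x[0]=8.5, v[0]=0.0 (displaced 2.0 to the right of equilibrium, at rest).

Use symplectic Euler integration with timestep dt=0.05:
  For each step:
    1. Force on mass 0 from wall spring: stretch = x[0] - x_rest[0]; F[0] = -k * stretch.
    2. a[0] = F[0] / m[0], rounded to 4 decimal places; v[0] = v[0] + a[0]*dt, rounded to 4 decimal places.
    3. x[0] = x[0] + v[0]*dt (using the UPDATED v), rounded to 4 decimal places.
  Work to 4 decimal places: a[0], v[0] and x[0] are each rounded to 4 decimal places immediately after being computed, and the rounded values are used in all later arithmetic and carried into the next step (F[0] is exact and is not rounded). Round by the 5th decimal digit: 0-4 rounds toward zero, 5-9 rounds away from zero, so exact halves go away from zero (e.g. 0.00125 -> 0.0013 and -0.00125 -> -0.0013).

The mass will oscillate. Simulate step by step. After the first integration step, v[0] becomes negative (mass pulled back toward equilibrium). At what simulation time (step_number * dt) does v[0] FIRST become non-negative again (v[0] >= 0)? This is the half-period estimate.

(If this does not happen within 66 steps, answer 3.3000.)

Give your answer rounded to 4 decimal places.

Answer: 1.9500

Derivation:
Step 0: x=[8.5000] v=[0.0000]
Step 1: x=[8.4867] v=[-0.2667]
Step 2: x=[8.4601] v=[-0.5316]
Step 3: x=[8.4205] v=[-0.7929]
Step 4: x=[8.3681] v=[-1.0490]
Step 5: x=[8.3032] v=[-1.2981]
Step 6: x=[8.2263] v=[-1.5385]
Step 7: x=[8.1379] v=[-1.7687]
Step 8: x=[8.0385] v=[-1.9871]
Step 9: x=[7.9289] v=[-2.1922]
Step 10: x=[7.8098] v=[-2.3827]
Step 11: x=[7.6819] v=[-2.5573]
Step 12: x=[7.5462] v=[-2.7149]
Step 13: x=[7.4035] v=[-2.8544]
Step 14: x=[7.2548] v=[-2.9749]
Step 15: x=[7.1010] v=[-3.0755]
Step 16: x=[6.9432] v=[-3.1556]
Step 17: x=[6.7825] v=[-3.2147]
Step 18: x=[6.6199] v=[-3.2524]
Step 19: x=[6.4565] v=[-3.2684]
Step 20: x=[6.2934] v=[-3.2626]
Step 21: x=[6.1316] v=[-3.2351]
Step 22: x=[5.9723] v=[-3.1860]
Step 23: x=[5.8165] v=[-3.1156]
Step 24: x=[5.6653] v=[-3.0245]
Step 25: x=[5.5196] v=[-2.9132]
Step 26: x=[5.3805] v=[-2.7825]
Step 27: x=[5.2488] v=[-2.6332]
Step 28: x=[5.1255] v=[-2.4664]
Step 29: x=[5.0113] v=[-2.2831]
Step 30: x=[4.9071] v=[-2.0846]
Step 31: x=[4.8135] v=[-1.8722]
Step 32: x=[4.7311] v=[-1.6473]
Step 33: x=[4.6605] v=[-1.4114]
Step 34: x=[4.6022] v=[-1.1661]
Step 35: x=[4.5565] v=[-0.9131]
Step 36: x=[4.5238] v=[-0.6540]
Step 37: x=[4.5043] v=[-0.3905]
Step 38: x=[4.4981] v=[-0.1244]
Step 39: x=[4.5052] v=[0.1425]
First v>=0 after going negative at step 39, time=1.9500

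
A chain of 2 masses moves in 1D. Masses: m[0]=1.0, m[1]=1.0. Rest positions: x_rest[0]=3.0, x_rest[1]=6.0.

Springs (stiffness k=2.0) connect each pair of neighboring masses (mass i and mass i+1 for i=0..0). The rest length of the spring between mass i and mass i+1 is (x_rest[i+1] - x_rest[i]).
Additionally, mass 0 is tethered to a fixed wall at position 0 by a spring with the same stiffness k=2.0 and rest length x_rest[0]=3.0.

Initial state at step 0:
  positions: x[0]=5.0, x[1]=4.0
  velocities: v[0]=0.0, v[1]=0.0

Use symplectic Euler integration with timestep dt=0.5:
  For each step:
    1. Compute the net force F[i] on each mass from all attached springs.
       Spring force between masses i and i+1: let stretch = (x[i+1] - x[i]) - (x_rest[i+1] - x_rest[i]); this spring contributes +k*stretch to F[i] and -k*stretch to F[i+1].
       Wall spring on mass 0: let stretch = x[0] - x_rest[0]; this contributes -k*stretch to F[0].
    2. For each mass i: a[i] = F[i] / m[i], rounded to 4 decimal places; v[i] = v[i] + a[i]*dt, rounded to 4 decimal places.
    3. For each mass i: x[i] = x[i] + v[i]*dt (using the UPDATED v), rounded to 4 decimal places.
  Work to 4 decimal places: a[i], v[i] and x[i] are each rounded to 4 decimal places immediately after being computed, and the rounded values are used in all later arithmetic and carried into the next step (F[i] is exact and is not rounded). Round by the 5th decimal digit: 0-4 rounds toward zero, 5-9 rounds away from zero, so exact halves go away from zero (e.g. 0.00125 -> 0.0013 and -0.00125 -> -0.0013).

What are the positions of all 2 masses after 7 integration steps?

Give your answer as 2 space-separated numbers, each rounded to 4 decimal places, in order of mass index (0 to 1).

Answer: 0.6094 8.2501

Derivation:
Step 0: x=[5.0000 4.0000] v=[0.0000 0.0000]
Step 1: x=[2.0000 6.0000] v=[-6.0000 4.0000]
Step 2: x=[0.0000 7.5000] v=[-4.0000 3.0000]
Step 3: x=[1.7500 6.7500] v=[3.5000 -1.5000]
Step 4: x=[5.1250 5.0000] v=[6.7500 -3.5000]
Step 5: x=[5.8750 4.8125] v=[1.5000 -0.3750]
Step 6: x=[3.1563 6.6563] v=[-5.4375 3.6875]
Step 7: x=[0.6094 8.2501] v=[-5.0938 3.1875]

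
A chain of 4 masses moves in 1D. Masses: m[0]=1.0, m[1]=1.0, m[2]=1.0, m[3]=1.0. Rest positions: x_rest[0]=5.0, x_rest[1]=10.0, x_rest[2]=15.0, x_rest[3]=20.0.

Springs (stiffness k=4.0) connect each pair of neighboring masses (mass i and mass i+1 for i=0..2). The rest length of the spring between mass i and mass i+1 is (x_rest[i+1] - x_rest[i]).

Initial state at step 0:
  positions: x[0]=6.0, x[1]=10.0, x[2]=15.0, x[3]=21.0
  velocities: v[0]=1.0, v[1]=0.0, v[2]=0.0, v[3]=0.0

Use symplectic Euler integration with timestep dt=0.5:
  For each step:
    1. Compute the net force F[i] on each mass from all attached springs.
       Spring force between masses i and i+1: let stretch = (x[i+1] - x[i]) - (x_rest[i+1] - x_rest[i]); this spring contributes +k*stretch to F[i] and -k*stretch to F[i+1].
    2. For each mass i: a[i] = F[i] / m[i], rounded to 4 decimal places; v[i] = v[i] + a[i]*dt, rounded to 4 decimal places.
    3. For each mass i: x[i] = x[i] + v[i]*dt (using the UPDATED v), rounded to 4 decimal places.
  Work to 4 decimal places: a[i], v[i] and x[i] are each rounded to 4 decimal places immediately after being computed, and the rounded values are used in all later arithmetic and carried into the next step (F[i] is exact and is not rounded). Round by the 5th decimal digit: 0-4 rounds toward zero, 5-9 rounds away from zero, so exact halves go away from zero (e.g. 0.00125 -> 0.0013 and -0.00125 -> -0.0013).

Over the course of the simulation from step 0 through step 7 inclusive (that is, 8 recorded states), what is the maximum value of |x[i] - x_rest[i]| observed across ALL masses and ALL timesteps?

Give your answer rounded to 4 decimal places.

Step 0: x=[6.0000 10.0000 15.0000 21.0000] v=[1.0000 0.0000 0.0000 0.0000]
Step 1: x=[5.5000 11.0000 16.0000 20.0000] v=[-1.0000 2.0000 2.0000 -2.0000]
Step 2: x=[5.5000 11.5000 16.0000 20.0000] v=[0.0000 1.0000 0.0000 0.0000]
Step 3: x=[6.5000 10.5000 15.5000 21.0000] v=[2.0000 -2.0000 -1.0000 2.0000]
Step 4: x=[6.5000 10.5000 15.5000 21.5000] v=[0.0000 0.0000 0.0000 1.0000]
Step 5: x=[5.5000 11.5000 16.5000 21.0000] v=[-2.0000 2.0000 2.0000 -1.0000]
Step 6: x=[5.5000 11.5000 17.0000 21.0000] v=[0.0000 0.0000 1.0000 0.0000]
Step 7: x=[6.5000 11.0000 16.0000 22.0000] v=[2.0000 -1.0000 -2.0000 2.0000]
Max displacement = 2.0000

Answer: 2.0000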